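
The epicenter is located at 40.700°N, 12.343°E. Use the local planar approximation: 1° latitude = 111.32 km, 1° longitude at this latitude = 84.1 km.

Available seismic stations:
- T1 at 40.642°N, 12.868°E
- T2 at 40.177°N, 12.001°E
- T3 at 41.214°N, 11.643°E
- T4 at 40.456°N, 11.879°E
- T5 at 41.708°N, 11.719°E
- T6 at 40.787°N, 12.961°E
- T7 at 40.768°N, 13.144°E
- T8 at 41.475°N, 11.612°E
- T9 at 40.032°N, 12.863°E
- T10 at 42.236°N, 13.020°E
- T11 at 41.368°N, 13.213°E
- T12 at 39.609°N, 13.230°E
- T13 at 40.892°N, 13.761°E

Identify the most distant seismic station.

T10

Distances from 40.700°N, 12.343°E:
T1: √((-0.058·111.32)² + (0.525·84.1)²) = √(41.68717 + 1949.44326) = 44.622 km
T2: √((-0.523·111.32)² + (-0.342·84.1)²) = √(3389.61032 + 827.26415) = 64.937 km
T3: √((0.514·111.32)² + (-0.700·84.1)²) = √(3273.95445 + 3465.67690) = 82.095 km
T4: √((-0.244·111.32)² + (-0.464·84.1)²) = √(737.77859 + 1522.74770) = 47.545 km
T5: √((1.008·111.32)² + (-0.624·84.1)²) = √(12591.20978 + 2753.98247) = 123.876 km
T6: √((0.087·111.32)² + (0.618·84.1)²) = √(93.79613 + 2701.27589) = 52.868 km
T7: √((0.068·111.32)² + (0.801·84.1)²) = √(57.30127 + 4537.92197) = 67.788 km
T8: √((0.775·111.32)² + (-0.731·84.1)²) = √(7443.03053 + 3779.43382) = 105.936 km
T9: √((-0.668·111.32)² + (0.520·84.1)²) = √(5529.67135 + 1912.48782) = 86.268 km
T10: √((1.536·111.32)² + (0.677·84.1)²) = √(29236.73200 + 3241.67393) = 180.218 km
T11: √((0.668·111.32)² + (0.870·84.1)²) = √(5529.67135 + 5353.40989) = 104.322 km
T12: √((-1.091·111.32)² + (0.887·84.1)²) = √(14750.13165 + 5564.66765) = 142.530 km
T13: √((0.192·111.32)² + (1.418·84.1)²) = √(456.82394 + 14221.46881) = 121.154 km
Maximum: T10 at 180.218 km.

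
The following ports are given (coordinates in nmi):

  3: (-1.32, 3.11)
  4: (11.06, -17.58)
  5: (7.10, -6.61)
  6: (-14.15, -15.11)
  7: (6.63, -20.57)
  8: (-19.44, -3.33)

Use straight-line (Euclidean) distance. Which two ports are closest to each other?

4 and 7

Pairwise distances:
3–4: √((12.38)² + (-20.69)²) = √(153.2644 + 428.0761) = 24.11 nmi
3–5: √((8.42)² + (-9.72)²) = √(70.8964 + 94.4784) = 12.86 nmi
3–6: √((-12.83)² + (-18.22)²) = √(164.6089 + 331.9684) = 22.28 nmi
3–7: √((7.95)² + (-23.68)²) = √(63.2025 + 560.7424) = 24.98 nmi
3–8: √((-18.12)² + (-6.44)²) = √(328.3344 + 41.4736) = 19.23 nmi
4–5: √((-3.96)² + (10.97)²) = √(15.6816 + 120.3409) = 11.66 nmi
4–6: √((-25.21)² + (2.47)²) = √(635.5441 + 6.1009) = 25.33 nmi
4–7: √((-4.43)² + (-2.99)²) = √(19.6249 + 8.9401) = 5.34 nmi
4–8: √((-30.50)² + (14.25)²) = √(930.2500 + 203.0625) = 33.66 nmi
5–6: √((-21.25)² + (-8.50)²) = √(451.5625 + 72.2500) = 22.89 nmi
5–7: √((-0.47)² + (-13.96)²) = √(0.2209 + 194.8816) = 13.97 nmi
5–8: √((-26.54)² + (3.28)²) = √(704.3716 + 10.7584) = 26.74 nmi
6–7: √((20.78)² + (-5.46)²) = √(431.8084 + 29.8116) = 21.49 nmi
6–8: √((-5.29)² + (11.78)²) = √(27.9841 + 138.7684) = 12.91 nmi
7–8: √((-26.07)² + (17.24)²) = √(679.6449 + 297.2176) = 31.25 nmi
Closest pair: 4–7 at 5.34 nmi.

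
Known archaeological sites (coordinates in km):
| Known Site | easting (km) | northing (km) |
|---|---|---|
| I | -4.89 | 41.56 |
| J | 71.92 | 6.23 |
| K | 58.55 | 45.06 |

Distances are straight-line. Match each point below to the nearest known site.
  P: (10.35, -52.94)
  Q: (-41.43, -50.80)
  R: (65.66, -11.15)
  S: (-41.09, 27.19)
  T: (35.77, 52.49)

P→J; Q→I; R→J; S→I; T→K

P at (10.35, -52.94):
  I: 95.72 km
  J: 85.39 km
  K: 109.21 km
  → nearest: J (85.39 km)
Q at (-41.43, -50.80):
  I: 99.33 km
  J: 126.89 km
  K: 138.51 km
  → nearest: I (99.33 km)
R at (65.66, -11.15):
  I: 88.07 km
  J: 18.47 km
  K: 56.66 km
  → nearest: J (18.47 km)
S at (-41.09, 27.19):
  I: 38.95 km
  J: 114.94 km
  K: 101.23 km
  → nearest: I (38.95 km)
T at (35.77, 52.49):
  I: 42.10 km
  J: 58.71 km
  K: 23.96 km
  → nearest: K (23.96 km)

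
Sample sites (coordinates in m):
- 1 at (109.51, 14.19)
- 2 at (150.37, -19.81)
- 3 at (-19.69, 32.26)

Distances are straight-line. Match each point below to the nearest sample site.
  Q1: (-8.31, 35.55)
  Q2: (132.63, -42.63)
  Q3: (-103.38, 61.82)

Q1→3; Q2→2; Q3→3

Q1 at (-8.31, 35.55):
  1: √((117.82)² + (-21.36)²) = √(13881.5524 + 456.2496) = 119.74 m
  2: √((158.68)² + (-55.36)²) = √(25179.3424 + 3064.7296) = 168.06 m
  3: √((-11.38)² + (-3.29)²) = √(129.5044 + 10.8241) = 11.85 m
  → nearest: 3 (11.85 m)
Q2 at (132.63, -42.63):
  1: √((-23.12)² + (56.82)²) = √(534.5344 + 3228.5124) = 61.34 m
  2: √((17.74)² + (22.82)²) = √(314.7076 + 520.7524) = 28.90 m
  3: √((-152.32)² + (74.89)²) = √(23201.3824 + 5608.5121) = 169.73 m
  → nearest: 2 (28.90 m)
Q3 at (-103.38, 61.82):
  1: √((212.89)² + (-47.63)²) = √(45322.1521 + 2268.6169) = 218.15 m
  2: √((253.75)² + (-81.63)²) = √(64389.0625 + 6663.4569) = 266.56 m
  3: √((83.69)² + (-29.56)²) = √(7004.0161 + 873.7936) = 88.76 m
  → nearest: 3 (88.76 m)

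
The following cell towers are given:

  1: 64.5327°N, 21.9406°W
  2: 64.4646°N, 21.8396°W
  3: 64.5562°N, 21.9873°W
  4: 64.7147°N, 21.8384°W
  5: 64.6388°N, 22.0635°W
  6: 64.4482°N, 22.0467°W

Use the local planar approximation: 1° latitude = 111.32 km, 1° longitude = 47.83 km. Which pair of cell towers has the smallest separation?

Pairwise distances:
1–2: √((-0.0681·111.32)² + (0.1010·47.83)²) = √(57.469924 + 23.336918) = 8.9893 km
1–3: √((0.0235·111.32)² + (-0.0467·47.83)²) = √(6.843561 + 4.989241) = 3.4399 km
1–4: √((0.1820·111.32)² + (0.1022·47.83)²) = √(410.477325 + 23.894753) = 20.8416 km
1–5: √((0.1061·111.32)² + (-0.1229·47.83)²) = √(139.500949 + 34.554493) = 13.1930 km
1–6: √((-0.0845·111.32)² + (-0.1061·47.83)²) = √(88.482995 + 25.753220) = 10.6881 km
2–3: √((0.0916·111.32)² + (-0.1477·47.83)²) = √(103.977014 + 49.907033) = 12.4050 km
2–4: √((0.2501·111.32)² + (0.0012·47.83)²) = √(775.128631 + 0.003294) = 27.8412 km
2–5: √((0.1742·111.32)² + (-0.2239·47.83)²) = √(376.047492 + 114.685615) = 22.1525 km
2–6: √((-0.0164·111.32)² + (-0.2071·47.83)²) = √(3.332991 + 98.120773) = 10.0724 km
3–4: √((0.1585·111.32)² + (0.1489·47.83)²) = √(311.318499 + 50.721274) = 19.0273 km
3–5: √((0.0826·111.32)² + (-0.0762·47.83)²) = √(84.548613 + 13.283444) = 9.8910 km
3–6: √((-0.1080·111.32)² + (-0.0594·47.83)²) = √(144.541949 + 8.071861) = 12.3537 km
4–5: √((-0.0759·111.32)² + (-0.2251·47.83)²) = √(71.388778 + 115.918233) = 13.6860 km
4–6: √((-0.2665·111.32)² + (-0.2083·47.83)²) = √(880.117836 + 99.261150) = 31.2950 km
5–6: √((-0.1906·111.32)² + (0.0168·47.83)²) = √(450.186210 + 0.645683) = 21.2328 km
Closest pair: 1–3 at 3.4399 km.

1 and 3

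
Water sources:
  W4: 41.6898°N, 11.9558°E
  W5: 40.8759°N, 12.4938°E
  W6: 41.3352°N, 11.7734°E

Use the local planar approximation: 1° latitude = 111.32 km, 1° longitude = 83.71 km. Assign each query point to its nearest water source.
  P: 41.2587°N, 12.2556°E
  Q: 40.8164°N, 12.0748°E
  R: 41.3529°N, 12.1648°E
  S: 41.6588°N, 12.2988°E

P→W6; Q→W5; R→W6; S→W4

P at 41.2587°N, 12.2556°E:
  W4: √((0.4311·111.32)² + (-0.2998·83.71)²) = √(2303.045091 + 629.822166) = 54.1560 km
  W5: √((-0.3828·111.32)² + (0.2382·83.71)²) = √(1815.892996 + 397.592513) = 47.0477 km
  W6: √((0.0765·111.32)² + (-0.4822·83.71)²) = √(72.521915 + 1629.330157) = 41.2535 km
  → nearest: W6 (41.2535 km)
Q at 40.8164°N, 12.0748°E:
  W4: √((0.8734·111.32)² + (-0.1190·83.71)²) = √(9453.067750 + 99.231283) = 97.7359 km
  W5: √((0.0595·111.32)² + (0.4190·83.71)²) = √(43.871282 + 1230.219849) = 35.6944 km
  W6: √((0.5188·111.32)² + (-0.3014·83.71)²) = √(3335.387756 + 636.562689) = 63.0234 km
  → nearest: W5 (35.6944 km)
R at 41.3529°N, 12.1648°E:
  W4: √((0.3369·111.32)² + (-0.2090·83.71)²) = √(1406.528114 + 306.088671) = 41.3838 km
  W5: √((-0.4770·111.32)² + (0.3290·83.71)²) = √(2819.571768 + 758.484098) = 59.8169 km
  W6: √((-0.0177·111.32)² + (-0.3914·83.71)²) = √(3.882334 + 1073.485856) = 32.8233 km
  → nearest: W6 (32.8233 km)
S at 41.6588°N, 12.2988°E:
  W4: √((0.0310·111.32)² + (-0.3430·83.71)²) = √(11.908849 + 824.409379) = 28.9192 km
  W5: √((-0.7829·111.32)² + (0.1950·83.71)²) = √(7595.545706 + 266.455020) = 88.6679 km
  W6: √((-0.3236·111.32)² + (-0.5254·83.71)²) = √(1297.667480 + 1934.348944) = 56.8508 km
  → nearest: W4 (28.9192 km)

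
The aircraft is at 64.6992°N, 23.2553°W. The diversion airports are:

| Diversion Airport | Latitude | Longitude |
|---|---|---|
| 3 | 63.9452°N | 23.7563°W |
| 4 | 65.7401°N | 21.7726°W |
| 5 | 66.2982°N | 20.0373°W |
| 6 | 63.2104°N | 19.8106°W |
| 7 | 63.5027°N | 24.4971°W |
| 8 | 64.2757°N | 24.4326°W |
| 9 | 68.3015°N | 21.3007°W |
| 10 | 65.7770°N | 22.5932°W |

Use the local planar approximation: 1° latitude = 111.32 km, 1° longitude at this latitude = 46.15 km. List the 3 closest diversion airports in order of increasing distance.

8, 3, 10

Distances from 64.6992°N, 23.2553°W:
3: 87.0616 km
4: 134.5688 km
5: 231.8182 km
6: 229.6517 km
7: 145.0002 km
8: 71.9345 km
9: 411.0284 km
10: 123.8105 km
Sorted: 8 (71.9345 km) < 3 (87.0616 km) < 10 (123.8105 km) < 4 (134.5688 km) < 7 (145.0002 km) < …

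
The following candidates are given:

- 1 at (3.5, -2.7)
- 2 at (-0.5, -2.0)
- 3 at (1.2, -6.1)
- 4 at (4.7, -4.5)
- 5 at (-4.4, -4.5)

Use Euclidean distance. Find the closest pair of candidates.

Pairwise distances:
1–2: √((-4.0)² + (0.7)²) = √(16.0000 + 0.4900) = 4.06
1–3: √((-2.3)² + (-3.4)²) = √(5.2900 + 11.5600) = 4.10
1–4: √((1.2)² + (-1.8)²) = √(1.4400 + 3.2400) = 2.16
1–5: √((-7.9)² + (-1.8)²) = √(62.4100 + 3.2400) = 8.10
2–3: √((1.7)² + (-4.1)²) = √(2.8900 + 16.8100) = 4.44
2–4: √((5.2)² + (-2.5)²) = √(27.0400 + 6.2500) = 5.77
2–5: √((-3.9)² + (-2.5)²) = √(15.2100 + 6.2500) = 4.63
3–4: √((3.5)² + (1.6)²) = √(12.2500 + 2.5600) = 3.85
3–5: √((-5.6)² + (1.6)²) = √(31.3600 + 2.5600) = 5.82
4–5: √((-9.1)² + (0.0)²) = √(82.8100 + 0.0000) = 9.10
Closest pair: 1–4 at 2.16.

1 and 4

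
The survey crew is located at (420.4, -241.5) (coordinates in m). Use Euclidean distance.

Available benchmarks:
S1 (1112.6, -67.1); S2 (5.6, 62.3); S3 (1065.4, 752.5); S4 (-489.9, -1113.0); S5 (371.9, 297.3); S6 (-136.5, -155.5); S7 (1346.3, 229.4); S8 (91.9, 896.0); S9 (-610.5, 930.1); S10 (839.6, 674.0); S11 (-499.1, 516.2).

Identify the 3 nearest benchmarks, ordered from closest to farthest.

Distances from (420.4, -241.5):
S1: √((692.2)² + (174.4)²) = √(479140.840 + 30415.360) = 713.8 m
S2: √((-414.8)² + (303.8)²) = √(172059.040 + 92294.440) = 514.2 m
S3: √((645.0)² + (994.0)²) = √(416025.000 + 988036.000) = 1184.9 m
S4: √((-910.3)² + (-871.5)²) = √(828646.090 + 759512.250) = 1260.2 m
S5: √((-48.5)² + (538.8)²) = √(2352.250 + 290305.440) = 541.0 m
S6: √((-556.9)² + (86.0)²) = √(310137.610 + 7396.000) = 563.5 m
S7: √((925.9)² + (470.9)²) = √(857290.810 + 221746.810) = 1038.8 m
S8: √((-328.5)² + (1137.5)²) = √(107912.250 + 1293906.250) = 1184.0 m
S9: √((-1030.9)² + (1171.6)²) = √(1062754.810 + 1372646.560) = 1560.6 m
S10: √((419.2)² + (915.5)²) = √(175728.640 + 838140.250) = 1006.9 m
S11: √((-919.5)² + (757.7)²) = √(845480.250 + 574109.290) = 1191.5 m
Sorted: S2 (514.2 m) < S5 (541.0 m) < S6 (563.5 m) < S1 (713.8 m) < S10 (1006.9 m) < …

S2, S5, S6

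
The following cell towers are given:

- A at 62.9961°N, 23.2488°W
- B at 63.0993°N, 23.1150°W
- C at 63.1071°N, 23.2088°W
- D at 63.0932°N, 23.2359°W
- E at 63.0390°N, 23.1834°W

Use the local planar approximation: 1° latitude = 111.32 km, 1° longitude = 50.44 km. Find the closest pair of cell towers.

Pairwise distances:
A–B: 13.3239 km
A–C: 12.5202 km
A–D: 10.8287 km
A–E: 5.8042 km
B–C: 4.8103 km
B–D: 6.1359 km
B–E: 7.5473 km
C–D: 2.0646 km
C–E: 7.6884 km
D–E: 6.5891 km
Closest pair: C–D at 2.0646 km.

C and D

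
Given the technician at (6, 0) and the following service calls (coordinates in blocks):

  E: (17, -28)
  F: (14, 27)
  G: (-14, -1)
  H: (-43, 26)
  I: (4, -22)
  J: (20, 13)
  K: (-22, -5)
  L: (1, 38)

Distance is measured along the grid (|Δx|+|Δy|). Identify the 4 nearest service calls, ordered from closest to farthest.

G, I, J, K

Distances from (6, 0):
E: |11| + |-28| = 11 + 28 = 39 blocks
F: |8| + |27| = 8 + 27 = 35 blocks
G: |-20| + |-1| = 20 + 1 = 21 blocks
H: |-49| + |26| = 49 + 26 = 75 blocks
I: |-2| + |-22| = 2 + 22 = 24 blocks
J: |14| + |13| = 14 + 13 = 27 blocks
K: |-28| + |-5| = 28 + 5 = 33 blocks
L: |-5| + |38| = 5 + 38 = 43 blocks
Sorted: G (21 blocks) < I (24 blocks) < J (27 blocks) < K (33 blocks) < F (35 blocks) < E (39 blocks) < …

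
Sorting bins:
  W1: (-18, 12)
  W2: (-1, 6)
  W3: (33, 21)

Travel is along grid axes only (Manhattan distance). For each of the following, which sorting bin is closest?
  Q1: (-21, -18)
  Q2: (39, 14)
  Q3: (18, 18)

Q1→W1; Q2→W3; Q3→W3

Q1 at (-21, -18):
  W1: 33
  W2: 44
  W3: 93
  → nearest: W1 (33)
Q2 at (39, 14):
  W1: 59
  W2: 48
  W3: 13
  → nearest: W3 (13)
Q3 at (18, 18):
  W1: 42
  W2: 31
  W3: 18
  → nearest: W3 (18)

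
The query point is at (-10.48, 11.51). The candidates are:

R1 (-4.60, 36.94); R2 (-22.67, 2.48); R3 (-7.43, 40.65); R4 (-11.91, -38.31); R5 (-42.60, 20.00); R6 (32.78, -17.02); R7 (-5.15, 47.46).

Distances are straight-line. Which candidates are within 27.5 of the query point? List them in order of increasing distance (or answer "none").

Distances from (-10.48, 11.51):
R1: 26.10
R2: 15.17
R3: 29.30
R4: 49.84
R5: 33.22
R6: 51.82
R7: 36.34
Threshold 27.5: R2 (15.17), R1 (26.10) are within range.

R2, R1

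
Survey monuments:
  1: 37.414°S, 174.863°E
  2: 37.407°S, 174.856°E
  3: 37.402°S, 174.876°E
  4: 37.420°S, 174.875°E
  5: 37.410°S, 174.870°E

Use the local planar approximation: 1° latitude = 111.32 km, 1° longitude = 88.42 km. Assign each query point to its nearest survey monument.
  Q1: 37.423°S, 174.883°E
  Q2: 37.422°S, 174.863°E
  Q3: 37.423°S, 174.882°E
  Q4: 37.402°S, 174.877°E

Q1 at 37.423°S, 174.883°E:
  1: √((0.009·111.32)² + (-0.020·88.42)²) = √(1.00376 + 3.12724) = 2.032 km
  2: √((0.016·111.32)² + (-0.027·88.42)²) = √(3.17239 + 5.69939) = 2.979 km
  3: √((0.021·111.32)² + (-0.007·88.42)²) = √(5.46493 + 0.38309) = 2.418 km
  4: √((0.003·111.32)² + (-0.008·88.42)²) = √(0.11153 + 0.50036) = 0.782 km
  5: √((0.013·111.32)² + (-0.013·88.42)²) = √(2.09427 + 1.32126) = 1.848 km
  → nearest: 4 (0.782 km)
Q2 at 37.422°S, 174.863°E:
  1: √((0.008·111.32)² + (0.000·88.42)²) = √(0.79310 + 0.00000) = 0.891 km
  2: √((0.015·111.32)² + (-0.007·88.42)²) = √(2.78823 + 0.38309) = 1.781 km
  3: √((0.020·111.32)² + (0.013·88.42)²) = √(4.95686 + 1.32126) = 2.506 km
  4: √((0.002·111.32)² + (0.012·88.42)²) = √(0.04957 + 1.12581) = 1.084 km
  5: √((0.012·111.32)² + (0.007·88.42)²) = √(1.78447 + 0.38309) = 1.472 km
  → nearest: 1 (0.891 km)
Q3 at 37.423°S, 174.882°E:
  1: √((0.009·111.32)² + (-0.019·88.42)²) = √(1.00376 + 2.82233) = 1.956 km
  2: √((0.016·111.32)² + (-0.026·88.42)²) = √(3.17239 + 5.28503) = 2.908 km
  3: √((0.021·111.32)² + (-0.006·88.42)²) = √(5.46493 + 0.28145) = 2.397 km
  4: √((0.003·111.32)² + (-0.007·88.42)²) = √(0.11153 + 0.38309) = 0.703 km
  5: √((0.013·111.32)² + (-0.012·88.42)²) = √(2.09427 + 1.12581) = 1.794 km
  → nearest: 4 (0.703 km)
Q4 at 37.402°S, 174.877°E:
  1: √((-0.012·111.32)² + (-0.014·88.42)²) = √(1.78447 + 1.53235) = 1.821 km
  2: √((-0.005·111.32)² + (-0.021·88.42)²) = √(0.30980 + 3.44778) = 1.938 km
  3: √((0.000·111.32)² + (-0.001·88.42)²) = √(0.00000 + 0.00782) = 0.088 km
  4: √((-0.018·111.32)² + (-0.002·88.42)²) = √(4.01505 + 0.03127) = 2.012 km
  5: √((-0.008·111.32)² + (-0.007·88.42)²) = √(0.79310 + 0.38309) = 1.085 km
  → nearest: 3 (0.088 km)

Q1→4; Q2→1; Q3→4; Q4→3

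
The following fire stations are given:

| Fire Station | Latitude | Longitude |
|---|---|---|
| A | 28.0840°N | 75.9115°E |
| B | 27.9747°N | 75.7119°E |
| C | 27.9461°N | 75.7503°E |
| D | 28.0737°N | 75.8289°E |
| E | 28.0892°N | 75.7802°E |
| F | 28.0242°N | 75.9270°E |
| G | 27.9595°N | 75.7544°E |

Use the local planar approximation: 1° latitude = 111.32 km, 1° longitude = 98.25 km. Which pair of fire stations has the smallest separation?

Pairwise distances:
C–G: √((0.0134·111.32)² + (0.0041·98.25)²) = √(2.225133 + 0.162268) = 1.5451 km
B–G: √((-0.0152·111.32)² + (0.0425·98.25)²) = √(2.863081 + 17.435844) = 4.5054 km
B–C: √((-0.0286·111.32)² + (0.0384·98.25)²) = √(10.136277 + 14.234020) = 4.9366 km
D–E: √((0.0155·111.32)² + (-0.0487·98.25)²) = √(2.977212 + 22.894072) = 5.0864 km
A–F: √((-0.0598·111.32)² + (0.0155·98.25)²) = √(44.314797 + 2.319148) = 6.8289 km
A–D: √((-0.0103·111.32)² + (-0.0826·98.25)²) = √(1.314682 + 65.860529) = 8.1960 km
D–F: √((-0.0495·111.32)² + (0.0981·98.25)²) = √(30.363847 + 92.897309) = 11.1023 km
A–E: √((0.0052·111.32)² + (-0.1313·98.25)²) = √(0.335084 + 166.415805) = 12.9132 km
B–E: √((0.1145·111.32)² + (0.0683·98.25)²) = √(162.464085 + 45.030475) = 14.4047 km
E–G: √((-0.1297·111.32)² + (-0.0258·98.25)²) = √(208.461735 + 6.425465) = 14.6590 km
D–G: √((-0.1142·111.32)² + (-0.0745·98.25)²) = √(161.613860 + 53.576910) = 14.6694 km
B–D: √((0.0990·111.32)² + (0.1170·98.25)²) = √(121.455388 + 132.140773) = 15.9247 km
E–F: √((-0.0650·111.32)² + (0.1468·98.25)²) = √(52.356802 + 208.025814) = 16.1364 km
C–D: √((0.1276·111.32)² + (0.0786·98.25)²) = √(201.765888 + 59.636234) = 16.1679 km
C–E: √((0.1431·111.32)² + (0.0299·98.25)²) = √(253.761459 + 8.629934) = 16.1985 km
F–G: √((-0.0647·111.32)² + (-0.1726·98.25)²) = √(51.874623 + 287.572068) = 18.4241 km
C–F: √((0.0781·111.32)² + (0.1767·98.25)²) = √(75.587236 + 301.396509) = 19.4161 km
A–G: √((-0.1245·111.32)² + (-0.1571·98.25)²) = √(192.081305 + 238.241540) = 20.7442 km
B–F: √((0.0495·111.32)² + (0.2151·98.25)²) = √(30.363847 + 446.627992) = 21.8401 km
A–C: √((-0.1379·111.32)² + (-0.1612·98.25)²) = √(235.654061 + 250.839076) = 22.0566 km
A–B: √((-0.1093·111.32)² + (-0.1996·98.25)²) = √(148.042605 + 384.579554) = 23.0786 km
Closest pair: C–G at 1.5451 km.

C and G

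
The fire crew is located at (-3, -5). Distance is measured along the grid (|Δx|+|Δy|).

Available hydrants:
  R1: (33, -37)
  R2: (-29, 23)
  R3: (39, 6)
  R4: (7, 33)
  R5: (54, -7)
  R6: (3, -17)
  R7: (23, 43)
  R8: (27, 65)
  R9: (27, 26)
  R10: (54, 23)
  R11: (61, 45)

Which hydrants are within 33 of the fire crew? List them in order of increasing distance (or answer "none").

Distances from (-3, -5):
R1: 68
R2: 54
R3: 53
R4: 48
R5: 59
R6: 18
R7: 74
R8: 100
R9: 61
R10: 85
R11: 114
Threshold 33: R6 (18) is within range.

R6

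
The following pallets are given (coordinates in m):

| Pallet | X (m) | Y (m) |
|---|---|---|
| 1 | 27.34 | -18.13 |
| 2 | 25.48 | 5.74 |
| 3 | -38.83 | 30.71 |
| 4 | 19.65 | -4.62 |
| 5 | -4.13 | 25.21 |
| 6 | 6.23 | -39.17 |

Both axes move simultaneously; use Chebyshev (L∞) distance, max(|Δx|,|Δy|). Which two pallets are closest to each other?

2 and 4

Pairwise distances:
1–2: 23.87 m
1–3: 66.17 m
1–4: 13.51 m
1–5: 43.34 m
1–6: 21.11 m
2–3: 64.31 m
2–4: 10.36 m
2–5: 29.61 m
2–6: 44.91 m
3–4: 58.48 m
3–5: 34.70 m
3–6: 69.88 m
4–5: 29.83 m
4–6: 34.55 m
5–6: 64.38 m
Closest pair: 2–4 at 10.36 m.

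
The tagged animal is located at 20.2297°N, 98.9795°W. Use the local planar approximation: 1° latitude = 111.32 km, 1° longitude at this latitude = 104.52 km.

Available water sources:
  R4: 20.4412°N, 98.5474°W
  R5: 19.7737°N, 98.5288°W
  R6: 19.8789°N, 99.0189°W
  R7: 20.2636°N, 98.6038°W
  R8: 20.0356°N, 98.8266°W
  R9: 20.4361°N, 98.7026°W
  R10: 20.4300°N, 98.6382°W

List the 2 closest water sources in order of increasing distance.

Distances from 20.2297°N, 98.9795°W:
R4: √((0.2115·111.32)² + (0.4321·104.52)²) = √(554.328412 + 2039.704879) = 50.9317 km
R5: √((-0.4560·111.32)² + (0.4507·104.52)²) = √(2576.772522 + 2219.084900) = 69.2521 km
R6: √((-0.3508·111.32)² + (-0.0394·104.52)²) = √(1524.984975 + 16.958649) = 39.2676 km
R7: √((0.0339·111.32)² + (0.3757·104.52)²) = √(14.241174 + 1541.988704) = 39.4491 km
R8: √((-0.1941·111.32)² + (0.1529·104.52)²) = √(466.871610 + 255.395813) = 26.8750 km
R9: √((0.2064·111.32)² + (0.2769·104.52)²) = √(527.917163 + 837.615516) = 36.9531 km
R10: √((0.2003·111.32)² + (0.3413·104.52)²) = √(497.173868 + 1272.539813) = 42.0680 km
Sorted: R8 (26.8750 km) < R9 (36.9531 km) < R6 (39.2676 km) < R7 (39.4491 km) < …

R8, R9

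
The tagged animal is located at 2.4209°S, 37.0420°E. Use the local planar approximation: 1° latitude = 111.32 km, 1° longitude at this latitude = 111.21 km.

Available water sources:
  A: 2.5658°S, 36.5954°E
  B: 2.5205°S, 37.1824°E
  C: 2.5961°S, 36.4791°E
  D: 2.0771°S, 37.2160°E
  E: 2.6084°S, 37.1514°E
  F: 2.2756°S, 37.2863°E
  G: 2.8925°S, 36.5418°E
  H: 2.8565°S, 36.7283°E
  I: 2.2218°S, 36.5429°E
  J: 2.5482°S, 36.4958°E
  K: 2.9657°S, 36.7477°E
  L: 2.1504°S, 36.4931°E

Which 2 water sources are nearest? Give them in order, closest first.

Distances from 2.4209°S, 37.0420°E:
A: 52.2201 km
B: 19.1501 km
C: 65.5679 km
D: 42.8856 km
E: 24.1595 km
F: 31.6189 km
G: 76.4885 km
H: 59.7365 km
I: 59.7665 km
J: 62.3740 km
K: 68.9149 km
L: 68.0662 km
Sorted: B (19.1501 km) < E (24.1595 km) < F (31.6189 km) < D (42.8856 km) < …

B, E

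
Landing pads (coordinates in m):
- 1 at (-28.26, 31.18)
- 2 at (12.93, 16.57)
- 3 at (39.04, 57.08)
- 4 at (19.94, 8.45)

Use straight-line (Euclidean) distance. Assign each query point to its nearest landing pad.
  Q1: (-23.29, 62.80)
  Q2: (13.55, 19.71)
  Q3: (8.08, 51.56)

Q1→1; Q2→2; Q3→3

Q1 at (-23.29, 62.80):
  1: 32.01 m
  2: 58.73 m
  3: 62.59 m
  4: 69.45 m
  → nearest: 1 (32.01 m)
Q2 at (13.55, 19.71):
  1: 43.35 m
  2: 3.20 m
  3: 45.24 m
  4: 12.95 m
  → nearest: 2 (3.20 m)
Q3 at (8.08, 51.56):
  1: 41.66 m
  2: 35.32 m
  3: 31.45 m
  4: 44.71 m
  → nearest: 3 (31.45 m)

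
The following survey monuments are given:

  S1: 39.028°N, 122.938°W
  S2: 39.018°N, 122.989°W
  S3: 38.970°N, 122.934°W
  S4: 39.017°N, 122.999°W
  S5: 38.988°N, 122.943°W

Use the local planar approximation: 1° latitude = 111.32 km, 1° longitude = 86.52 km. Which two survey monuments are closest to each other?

Pairwise distances:
S1–S2: 4.551 km
S1–S3: 6.466 km
S1–S4: 5.418 km
S1–S5: 4.474 km
S2–S3: 7.155 km
S2–S4: 0.872 km
S2–S5: 5.195 km
S3–S4: 7.681 km
S3–S5: 2.150 km
S4–S5: 5.822 km
Closest pair: S2–S4 at 0.872 km.

S2 and S4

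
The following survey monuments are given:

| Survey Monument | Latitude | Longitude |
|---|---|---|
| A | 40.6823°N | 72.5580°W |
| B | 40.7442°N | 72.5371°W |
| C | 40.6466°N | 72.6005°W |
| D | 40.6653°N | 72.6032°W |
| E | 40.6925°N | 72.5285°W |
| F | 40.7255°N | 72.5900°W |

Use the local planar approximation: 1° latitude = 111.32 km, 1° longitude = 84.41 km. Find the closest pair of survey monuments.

Pairwise distances:
C–D: 2.0941 km
A–E: 2.7368 km
A–D: 4.2589 km
B–F: 4.9267 km
A–C: 5.3538 km
A–F: 5.5157 km
B–E: 5.8008 km
E–F: 6.3595 km
D–F: 6.7935 km
D–E: 6.9948 km
A–B: 7.1130 km
C–E: 7.9400 km
C–F: 8.8278 km
B–D: 10.4055 km
B–C: 12.1113 km
Closest pair: C–D at 2.0941 km.

C and D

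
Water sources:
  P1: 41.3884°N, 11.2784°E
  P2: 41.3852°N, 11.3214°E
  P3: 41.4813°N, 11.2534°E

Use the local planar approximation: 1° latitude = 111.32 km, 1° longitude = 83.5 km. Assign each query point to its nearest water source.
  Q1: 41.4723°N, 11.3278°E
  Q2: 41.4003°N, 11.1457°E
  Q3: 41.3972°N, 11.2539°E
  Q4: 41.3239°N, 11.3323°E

Q1→P3; Q2→P1; Q3→P1; Q4→P2

Q1 at 41.4723°N, 11.3278°E:
  P1: 10.2101 km
  P2: 9.7107 km
  P3: 6.2927 km
  → nearest: P3 (6.2927 km)
Q2 at 41.4003°N, 11.1457°E:
  P1: 11.1594 km
  P2: 14.7669 km
  P3: 12.7349 km
  → nearest: P1 (11.1594 km)
Q3 at 41.3972°N, 11.2539°E:
  P1: 2.2682 km
  P2: 5.7924 km
  P3: 9.3621 km
  → nearest: P1 (2.2682 km)
Q4 at 41.3239°N, 11.3323°E:
  P1: 8.4741 km
  P2: 6.8843 km
  P3: 18.7194 km
  → nearest: P2 (6.8843 km)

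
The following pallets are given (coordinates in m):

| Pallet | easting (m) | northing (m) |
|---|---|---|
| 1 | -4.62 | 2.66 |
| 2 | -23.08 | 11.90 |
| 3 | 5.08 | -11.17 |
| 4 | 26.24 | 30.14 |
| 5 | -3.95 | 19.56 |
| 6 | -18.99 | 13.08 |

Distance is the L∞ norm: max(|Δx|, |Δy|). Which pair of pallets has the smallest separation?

2 and 6

Pairwise distances:
1–2: max(|-18.46|, |9.24|) = 18.46 m
1–3: max(|9.70|, |-13.83|) = 13.83 m
1–4: max(|30.86|, |27.48|) = 30.86 m
1–5: max(|0.67|, |16.90|) = 16.90 m
1–6: max(|-14.37|, |10.42|) = 14.37 m
2–3: max(|28.16|, |-23.07|) = 28.16 m
2–4: max(|49.32|, |18.24|) = 49.32 m
2–5: max(|19.13|, |7.66|) = 19.13 m
2–6: max(|4.09|, |1.18|) = 4.09 m
3–4: max(|21.16|, |41.31|) = 41.31 m
3–5: max(|-9.03|, |30.73|) = 30.73 m
3–6: max(|-24.07|, |24.25|) = 24.25 m
4–5: max(|-30.19|, |-10.58|) = 30.19 m
4–6: max(|-45.23|, |-17.06|) = 45.23 m
5–6: max(|-15.04|, |-6.48|) = 15.04 m
Closest pair: 2–6 at 4.09 m.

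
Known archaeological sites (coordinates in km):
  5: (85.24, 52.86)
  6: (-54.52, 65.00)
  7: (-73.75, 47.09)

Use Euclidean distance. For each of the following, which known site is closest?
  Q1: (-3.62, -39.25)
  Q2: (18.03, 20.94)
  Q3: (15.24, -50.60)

Q1 at (-3.62, -39.25):
  5: √((88.86)² + (92.11)²) = √(7896.0996 + 8484.2521) = 127.99 km
  6: √((-50.90)² + (104.25)²) = √(2590.8100 + 10868.0625) = 116.01 km
  7: √((-70.13)² + (86.34)²) = √(4918.2169 + 7454.5956) = 111.23 km
  → nearest: 7 (111.23 km)
Q2 at (18.03, 20.94):
  5: √((67.21)² + (31.92)²) = √(4517.1841 + 1018.8864) = 74.40 km
  6: √((-72.55)² + (44.06)²) = √(5263.5025 + 1941.2836) = 84.88 km
  7: √((-91.78)² + (26.15)²) = √(8423.5684 + 683.8225) = 95.43 km
  → nearest: 5 (74.40 km)
Q3 at (15.24, -50.60):
  5: √((70.00)² + (103.46)²) = √(4900.0000 + 10703.9716) = 124.92 km
  6: √((-69.76)² + (115.60)²) = √(4866.4576 + 13363.3600) = 135.02 km
  7: √((-88.99)² + (97.69)²) = √(7919.2201 + 9543.3361) = 132.15 km
  → nearest: 5 (124.92 km)

Q1→7; Q2→5; Q3→5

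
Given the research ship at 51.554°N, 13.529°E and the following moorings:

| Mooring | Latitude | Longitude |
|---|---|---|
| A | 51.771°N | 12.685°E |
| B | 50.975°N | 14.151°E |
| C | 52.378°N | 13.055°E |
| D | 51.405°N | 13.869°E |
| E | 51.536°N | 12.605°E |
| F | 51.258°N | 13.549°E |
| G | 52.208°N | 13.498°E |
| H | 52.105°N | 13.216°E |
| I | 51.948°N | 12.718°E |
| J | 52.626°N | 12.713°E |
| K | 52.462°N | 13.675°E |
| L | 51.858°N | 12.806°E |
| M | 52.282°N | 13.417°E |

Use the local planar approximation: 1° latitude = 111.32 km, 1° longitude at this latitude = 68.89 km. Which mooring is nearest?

Distances from 51.554°N, 13.529°E:
A: √((0.217·111.32)² + (-0.844·68.89)²) = √(583.53359 + 3380.62705) = 62.962 km
B: √((-0.579·111.32)² + (0.622·68.89)²) = √(4154.35421 + 1836.08651) = 77.398 km
C: √((0.824·111.32)² + (-0.474·68.89)²) = √(8413.96728 + 1066.27457) = 97.367 km
D: √((-0.149·111.32)² + (0.340·68.89)²) = √(275.11795 + 548.61819) = 28.701 km
E: √((-0.018·111.32)² + (-0.924·68.89)²) = √(4.01505 + 4051.87755) = 63.686 km
F: √((-0.296·111.32)² + (0.020·68.89)²) = √(1085.74995 + 1.89833) = 32.980 km
G: √((0.654·111.32)² + (-0.031·68.89)²) = √(5300.31758 + 4.56074) = 72.835 km
H: √((0.551·111.32)² + (-0.313·68.89)²) = √(3762.26682 + 464.94443) = 65.017 km
I: √((0.394·111.32)² + (-0.811·68.89)²) = √(1923.70662 + 3121.43343) = 71.029 km
J: √((1.072·111.32)² + (-0.816·68.89)²) = √(14240.85177 + 3160.04078) = 131.912 km
K: √((0.908·111.32)² + (0.146·68.89)²) = √(10216.87529 + 101.16216) = 101.578 km
L: √((0.304·111.32)² + (-0.723·68.89)²) = √(1145.23223 + 2480.78407) = 60.216 km
M: √((0.728·111.32)² + (-0.112·68.89)²) = √(6567.63720 + 59.53172) = 81.407 km
Minimum: D at 28.701 km.

D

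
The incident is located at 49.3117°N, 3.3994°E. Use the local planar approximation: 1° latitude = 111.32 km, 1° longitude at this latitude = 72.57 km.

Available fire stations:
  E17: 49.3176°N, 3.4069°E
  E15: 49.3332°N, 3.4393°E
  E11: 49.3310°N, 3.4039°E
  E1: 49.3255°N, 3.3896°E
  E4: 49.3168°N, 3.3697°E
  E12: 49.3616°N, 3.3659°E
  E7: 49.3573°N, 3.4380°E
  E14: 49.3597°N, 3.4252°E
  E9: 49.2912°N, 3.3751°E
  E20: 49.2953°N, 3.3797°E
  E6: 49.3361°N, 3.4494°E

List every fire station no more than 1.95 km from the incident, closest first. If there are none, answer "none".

Distances from 49.3117°N, 3.3994°E:
E17: 0.8530 km
E15: 3.7567 km
E11: 2.1732 km
E1: 1.6929 km
E4: 2.2288 km
E12: 6.0636 km
E7: 5.7978 km
E14: 5.6619 km
E9: 2.8840 km
E20: 2.3188 km
E6: 4.5325 km
Threshold 1.95 km: E17 (0.8530 km), E1 (1.6929 km) are within range.

E17, E1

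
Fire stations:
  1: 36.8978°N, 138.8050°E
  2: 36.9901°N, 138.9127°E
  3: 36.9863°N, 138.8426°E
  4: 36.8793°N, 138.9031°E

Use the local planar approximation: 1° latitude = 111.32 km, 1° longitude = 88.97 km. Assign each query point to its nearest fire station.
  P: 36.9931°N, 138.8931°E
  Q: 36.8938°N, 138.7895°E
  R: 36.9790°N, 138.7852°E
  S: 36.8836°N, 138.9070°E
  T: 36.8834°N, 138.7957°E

P at 36.9931°N, 138.8931°E:
  1: 13.1903 km
  2: 1.7755 km
  3: 4.5563 km
  4: 12.6994 km
  → nearest: 2 (1.7755 km)
Q at 36.8938°N, 138.7895°E:
  1: 1.4491 km
  2: 15.3319 km
  3: 11.3291 km
  4: 10.2351 km
  → nearest: 1 (1.4491 km)
R at 36.9790°N, 138.7852°E:
  1: 9.2092 km
  2: 11.4108 km
  3: 5.1711 km
  4: 15.2712 km
  → nearest: 3 (5.1711 km)
S at 36.8836°N, 138.9070°E:
  1: 9.2116 km
  2: 11.8664 km
  3: 12.7880 km
  4: 0.5912 km
  → nearest: 4 (0.5912 km)
T at 36.8834°N, 138.7957°E:
  1: 1.8040 km
  2: 15.7937 km
  3: 12.1912 km
  4: 9.5663 km
  → nearest: 1 (1.8040 km)

P→2; Q→1; R→3; S→4; T→1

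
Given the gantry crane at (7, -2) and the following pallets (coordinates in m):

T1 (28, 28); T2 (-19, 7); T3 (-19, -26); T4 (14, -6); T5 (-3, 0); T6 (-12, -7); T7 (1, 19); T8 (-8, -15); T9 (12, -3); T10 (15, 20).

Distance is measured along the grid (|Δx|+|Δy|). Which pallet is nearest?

Distances from (7, -2):
T1: 51 m
T2: 35 m
T3: 50 m
T4: 11 m
T5: 12 m
T6: 24 m
T7: 27 m
T8: 28 m
T9: 6 m
T10: 30 m
Minimum: T9 at 6 m.

T9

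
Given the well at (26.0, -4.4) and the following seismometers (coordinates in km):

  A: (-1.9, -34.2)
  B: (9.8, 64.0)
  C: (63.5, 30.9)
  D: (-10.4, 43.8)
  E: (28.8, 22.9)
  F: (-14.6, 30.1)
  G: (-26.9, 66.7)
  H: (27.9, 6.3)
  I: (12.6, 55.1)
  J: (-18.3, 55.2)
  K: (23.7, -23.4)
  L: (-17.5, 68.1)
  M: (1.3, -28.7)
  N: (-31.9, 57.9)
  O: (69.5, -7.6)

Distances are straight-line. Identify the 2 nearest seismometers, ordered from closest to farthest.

Distances from (26.0, -4.4):
A: √((-27.9)² + (-29.8)²) = √(778.410 + 888.040) = 40.8 km
B: √((-16.2)² + (68.4)²) = √(262.440 + 4678.560) = 70.3 km
C: √((37.5)² + (35.3)²) = √(1406.250 + 1246.090) = 51.5 km
D: √((-36.4)² + (48.2)²) = √(1324.960 + 2323.240) = 60.4 km
E: √((2.8)² + (27.3)²) = √(7.840 + 745.290) = 27.4 km
F: √((-40.6)² + (34.5)²) = √(1648.360 + 1190.250) = 53.3 km
G: √((-52.9)² + (71.1)²) = √(2798.410 + 5055.210) = 88.6 km
H: √((1.9)² + (10.7)²) = √(3.610 + 114.490) = 10.9 km
I: √((-13.4)² + (59.5)²) = √(179.560 + 3540.250) = 61.0 km
J: √((-44.3)² + (59.6)²) = √(1962.490 + 3552.160) = 74.3 km
K: √((-2.3)² + (-19.0)²) = √(5.290 + 361.000) = 19.1 km
L: √((-43.5)² + (72.5)²) = √(1892.250 + 5256.250) = 84.5 km
M: √((-24.7)² + (-24.3)²) = √(610.090 + 590.490) = 34.6 km
N: √((-57.9)² + (62.3)²) = √(3352.410 + 3881.290) = 85.1 km
O: √((43.5)² + (-3.2)²) = √(1892.250 + 10.240) = 43.6 km
Sorted: H (10.9 km) < K (19.1 km) < E (27.4 km) < M (34.6 km) < …

H, K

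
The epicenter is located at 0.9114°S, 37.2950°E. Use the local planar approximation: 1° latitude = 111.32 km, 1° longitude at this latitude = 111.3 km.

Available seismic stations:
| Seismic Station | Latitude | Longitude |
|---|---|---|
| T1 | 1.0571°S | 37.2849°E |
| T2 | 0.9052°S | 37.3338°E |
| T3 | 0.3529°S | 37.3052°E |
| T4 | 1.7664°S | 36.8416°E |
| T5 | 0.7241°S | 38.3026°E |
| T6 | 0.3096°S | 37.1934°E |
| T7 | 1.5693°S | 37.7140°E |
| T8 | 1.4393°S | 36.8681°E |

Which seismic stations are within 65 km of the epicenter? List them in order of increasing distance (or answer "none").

Distances from 0.9114°S, 37.2950°E:
T1: 16.2582 km
T2: 4.3732 km
T3: 62.1826 km
T4: 107.7289 km
T5: 114.0677 km
T6: 67.9401 km
T7: 86.8246 km
T8: 75.5712 km
Threshold 65 km: T2 (4.3732 km), T1 (16.2582 km), T3 (62.1826 km) are within range.

T2, T1, T3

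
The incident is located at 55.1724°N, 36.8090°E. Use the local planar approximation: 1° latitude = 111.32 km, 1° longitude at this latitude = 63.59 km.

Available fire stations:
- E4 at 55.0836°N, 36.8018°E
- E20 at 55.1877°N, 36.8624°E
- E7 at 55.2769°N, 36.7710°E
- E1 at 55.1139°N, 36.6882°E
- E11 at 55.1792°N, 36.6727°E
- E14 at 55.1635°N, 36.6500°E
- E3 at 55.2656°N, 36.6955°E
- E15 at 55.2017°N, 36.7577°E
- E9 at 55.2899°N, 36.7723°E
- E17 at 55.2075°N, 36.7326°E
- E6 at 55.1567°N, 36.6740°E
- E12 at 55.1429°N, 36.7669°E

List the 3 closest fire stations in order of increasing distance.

E20, E12, E15

Distances from 55.1724°N, 36.8090°E:
E4: 9.8958 km
E20: 3.7989 km
E7: 11.8813 km
E1: 10.0706 km
E11: 8.7003 km
E14: 10.1592 km
E3: 12.6385 km
E15: 4.6131 km
E9: 13.2867 km
E17: 6.2346 km
E6: 8.7608 km
E12: 4.2369 km
Sorted: E20 (3.7989 km) < E12 (4.2369 km) < E15 (4.6131 km) < E17 (6.2346 km) < E11 (8.7003 km) < …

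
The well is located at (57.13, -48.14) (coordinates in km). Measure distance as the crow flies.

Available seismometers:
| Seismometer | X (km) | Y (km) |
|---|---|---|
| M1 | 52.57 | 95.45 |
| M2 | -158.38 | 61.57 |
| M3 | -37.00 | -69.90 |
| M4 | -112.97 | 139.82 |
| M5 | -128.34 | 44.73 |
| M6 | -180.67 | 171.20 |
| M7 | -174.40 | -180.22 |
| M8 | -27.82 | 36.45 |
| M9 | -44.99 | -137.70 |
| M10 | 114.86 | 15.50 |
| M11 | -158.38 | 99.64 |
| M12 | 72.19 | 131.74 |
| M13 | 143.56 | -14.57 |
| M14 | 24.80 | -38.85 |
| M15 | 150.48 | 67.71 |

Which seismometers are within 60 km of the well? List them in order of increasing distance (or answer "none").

M14

Distances from (57.13, -48.14):
M1: √((-4.56)² + (143.59)²) = √(20.7936 + 20618.0881) = 143.66 km
M2: √((-215.51)² + (109.71)²) = √(46444.5601 + 12036.2841) = 241.83 km
M3: √((-94.13)² + (-21.76)²) = √(8860.4569 + 473.4976) = 96.61 km
M4: √((-170.10)² + (187.96)²) = √(28934.0100 + 35328.9616) = 253.50 km
M5: √((-185.47)² + (92.87)²) = √(34399.1209 + 8624.8369) = 207.42 km
M6: √((-237.80)² + (219.34)²) = √(56548.8400 + 48110.0356) = 323.51 km
M7: √((-231.53)² + (-132.08)²) = √(53606.1409 + 17445.1264) = 266.55 km
M8: √((-84.95)² + (84.59)²) = √(7216.5025 + 7155.4681) = 119.88 km
M9: √((-102.12)² + (-89.56)²) = √(10428.4944 + 8020.9936) = 135.83 km
M10: √((57.73)² + (63.64)²) = √(3332.7529 + 4050.0496) = 85.92 km
M11: √((-215.51)² + (147.78)²) = √(46444.5601 + 21838.9284) = 261.31 km
M12: √((15.06)² + (179.88)²) = √(226.8036 + 32356.8144) = 180.51 km
M13: √((86.43)² + (33.57)²) = √(7470.1449 + 1126.9449) = 92.72 km
M14: √((-32.33)² + (9.29)²) = √(1045.2289 + 86.3041) = 33.64 km
M15: √((93.35)² + (115.85)²) = √(8714.2225 + 13421.2225) = 148.78 km
Threshold 60 km: M14 (33.64 km) is within range.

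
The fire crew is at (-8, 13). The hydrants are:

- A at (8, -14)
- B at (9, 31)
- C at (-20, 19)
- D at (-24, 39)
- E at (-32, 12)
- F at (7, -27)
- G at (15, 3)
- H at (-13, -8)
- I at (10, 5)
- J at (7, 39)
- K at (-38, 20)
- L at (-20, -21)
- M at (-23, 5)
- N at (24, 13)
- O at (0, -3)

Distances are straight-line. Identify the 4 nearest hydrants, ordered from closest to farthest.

Distances from (-8, 13):
A: √((16)² + (-27)²) = √(256.000 + 729.000) = 31.4
B: √((17)² + (18)²) = √(289.000 + 324.000) = 24.8
C: √((-12)² + (6)²) = √(144.000 + 36.000) = 13.4
D: √((-16)² + (26)²) = √(256.000 + 676.000) = 30.5
E: √((-24)² + (-1)²) = √(576.000 + 1.000) = 24.0
F: √((15)² + (-40)²) = √(225.000 + 1600.000) = 42.7
G: √((23)² + (-10)²) = √(529.000 + 100.000) = 25.1
H: √((-5)² + (-21)²) = √(25.000 + 441.000) = 21.6
I: √((18)² + (-8)²) = √(324.000 + 64.000) = 19.7
J: √((15)² + (26)²) = √(225.000 + 676.000) = 30.0
K: √((-30)² + (7)²) = √(900.000 + 49.000) = 30.8
L: √((-12)² + (-34)²) = √(144.000 + 1156.000) = 36.1
M: √((-15)² + (-8)²) = √(225.000 + 64.000) = 17.0
N: √((32)² + (0)²) = √(1024.000 + 0.000) = 32.0
O: √((8)² + (-16)²) = √(64.000 + 256.000) = 17.9
Sorted: C (13.4) < M (17.0) < O (17.9) < I (19.7) < H (21.6) < E (24.0) < …

C, M, O, I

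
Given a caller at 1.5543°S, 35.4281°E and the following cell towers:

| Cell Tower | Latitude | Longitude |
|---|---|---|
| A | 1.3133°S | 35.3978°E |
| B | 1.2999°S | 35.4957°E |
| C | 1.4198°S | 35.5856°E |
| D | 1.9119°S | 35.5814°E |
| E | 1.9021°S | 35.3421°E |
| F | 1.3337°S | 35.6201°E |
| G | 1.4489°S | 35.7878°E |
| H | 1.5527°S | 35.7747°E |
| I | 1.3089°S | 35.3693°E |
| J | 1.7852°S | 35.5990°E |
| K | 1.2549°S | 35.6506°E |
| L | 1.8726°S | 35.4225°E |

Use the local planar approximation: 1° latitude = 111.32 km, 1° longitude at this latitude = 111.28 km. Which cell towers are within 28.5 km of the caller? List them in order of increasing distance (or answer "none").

C, A, I

Distances from 1.5543°S, 35.4281°E:
A: √((0.2410·111.32)² + (-0.0303·111.28)²) = √(719.748023 + 11.368927) = 27.0392 km
B: √((0.2544·111.32)² + (0.0676·111.28)²) = √(802.011525 + 56.588428) = 29.3019 km
C: √((0.1345·111.32)² + (0.1575·111.28)²) = √(224.176954 + 307.181708) = 23.0512 km
D: √((-0.3576·111.32)² + (0.1533·111.28)²) = √(1584.679412 + 291.017123) = 43.3093 km
E: √((-0.3478·111.32)² + (-0.0860·111.28)²) = √(1499.013523 + 91.586431) = 39.8823 km
F: √((0.2206·111.32)² + (0.1920·111.28)²) = √(603.055679 + 456.495700) = 32.5508 km
G: √((0.1054·111.32)² + (0.3597·111.28)²) = √(137.666293 + 1602.194032) = 41.7116 km
H: √((0.0016·111.32)² + (0.3466·111.28)²) = √(0.031724 + 1487.617747) = 38.5701 km
I: √((0.2454·111.32)² + (-0.0588·111.28)²) = √(746.269190 + 42.814304) = 28.0906 km
J: √((-0.2309·111.32)² + (0.1709·111.28)²) = √(660.684718 + 361.674891) = 31.9744 km
K: √((0.2994·111.32)² + (0.2225·111.28)²) = √(1110.836106 + 613.047696) = 41.5197 km
L: √((-0.3183·111.32)² + (-0.0056·111.28)²) = √(1255.508544 + 0.388338) = 35.4386 km
Threshold 28.5 km: C (23.0512 km), A (27.0392 km), I (28.0906 km) are within range.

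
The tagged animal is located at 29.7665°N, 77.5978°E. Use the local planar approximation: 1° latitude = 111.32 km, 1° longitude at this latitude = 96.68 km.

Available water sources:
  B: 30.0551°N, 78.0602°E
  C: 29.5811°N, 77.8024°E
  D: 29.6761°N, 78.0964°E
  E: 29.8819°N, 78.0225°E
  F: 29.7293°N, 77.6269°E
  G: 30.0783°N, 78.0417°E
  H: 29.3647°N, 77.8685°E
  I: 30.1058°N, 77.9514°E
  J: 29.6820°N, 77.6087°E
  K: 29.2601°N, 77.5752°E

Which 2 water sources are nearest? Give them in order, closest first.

F, J

Distances from 29.7665°N, 77.5978°E:
B: √((0.2886·111.32)² + (0.4624·96.68)²) = √(1032.141045 + 1998.522004) = 55.0515 km
C: √((-0.1854·111.32)² + (0.2046·96.68)²) = √(425.957093 + 391.277200) = 28.5873 km
D: √((-0.0904·111.32)² + (0.4986·96.68)²) = √(101.270570 + 2323.688089) = 49.2439 km
E: √((0.1154·111.32)² + (0.4247·96.68)²) = √(165.028143 + 1685.923272) = 43.0227 km
F: √((-0.0372·111.32)² + (0.0291·96.68)²) = √(17.148742 + 7.915152) = 5.0064 km
G: √((0.3118·111.32)² + (0.4439·96.68)²) = √(1204.754666 + 1841.804686) = 55.1956 km
H: √((-0.4018·111.32)² + (0.2707·96.68)²) = √(2000.627620 + 684.935687) = 51.8224 km
I: √((0.3393·111.32)² + (0.3536·96.68)²) = √(1426.639074 + 1168.685878) = 50.9443 km
J: √((-0.0845·111.32)² + (0.0109·96.68)²) = √(88.482995 + 1.110520) = 9.4654 km
K: √((-0.5064·111.32)² + (-0.0226·96.68)²) = √(3177.852894 + 4.774085) = 56.4148 km
Sorted: F (5.0064 km) < J (9.4654 km) < C (28.5873 km) < E (43.0227 km) < …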